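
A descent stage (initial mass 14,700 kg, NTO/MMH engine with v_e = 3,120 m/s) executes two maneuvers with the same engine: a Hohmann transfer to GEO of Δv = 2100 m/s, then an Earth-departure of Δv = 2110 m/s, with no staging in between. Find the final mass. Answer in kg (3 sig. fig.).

After the first burn: m = 14700 × exp(−2100/3120.0) = 14700 × 0.51014 = 7,499.06 kg.
After the second burn: m = 7,499.06 × exp(−2110/3120.0) = 7,499.06 × 0.50850 = 3,813.27 kg.

final mass ≈ 3810 kg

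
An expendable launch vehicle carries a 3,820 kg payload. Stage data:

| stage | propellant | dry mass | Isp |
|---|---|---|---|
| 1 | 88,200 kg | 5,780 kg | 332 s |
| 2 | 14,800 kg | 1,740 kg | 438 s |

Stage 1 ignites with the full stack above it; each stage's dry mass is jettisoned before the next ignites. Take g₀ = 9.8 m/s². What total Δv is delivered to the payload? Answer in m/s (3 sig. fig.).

Δv ≈ 10400 m/s

Ignition mass of stage 1 = 88,200+5,780 + 14,800+1,740 + 3,820 = 114,340 kg.
Stage 1: m₀ = 114,340 kg, m_f = 114,340 − 88,200 = 26,140 kg; Δv = 332×9.8×ln(4.374) = 3253.6×1.4757 ≈ 4801 m/s.
Stage 2: m₀ = 20,360 kg, m_f = 20,360 − 14,800 = 5,560 kg; Δv = 438×9.8×ln(3.662) = 4292.4×1.2980 ≈ 5571 m/s.
Total Δv = 4801 + 5571 = 10372 m/s.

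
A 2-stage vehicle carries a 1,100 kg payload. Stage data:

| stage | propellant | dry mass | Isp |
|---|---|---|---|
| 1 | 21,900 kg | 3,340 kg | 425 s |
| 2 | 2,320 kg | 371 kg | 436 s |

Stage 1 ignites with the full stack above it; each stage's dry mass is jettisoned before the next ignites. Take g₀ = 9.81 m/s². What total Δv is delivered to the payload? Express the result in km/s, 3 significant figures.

Δv ≈ 9.90 km/s

Ignition mass of stage 1 = 21,900+3,340 + 2,320+371 + 1,100 = 29,031 kg.
Stage 1: m₀ = 29,031 kg, m_f = 29,031 − 21,900 = 7,131 kg; Δv = 425×9.81×ln(4.071) = 4169.2×1.4039 ≈ 5853 m/s.
Stage 2: m₀ = 3,791 kg, m_f = 3,791 − 2,320 = 1,471 kg; Δv = 436×9.81×ln(2.577) = 4277.2×0.9467 ≈ 4049 m/s.
Total Δv = 5853 + 4049 = 9902 m/s.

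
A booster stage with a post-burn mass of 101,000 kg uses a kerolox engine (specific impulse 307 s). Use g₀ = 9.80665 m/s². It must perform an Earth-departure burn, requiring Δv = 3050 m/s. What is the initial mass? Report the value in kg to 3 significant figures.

v_e = Isp · g₀ = 307 × 9.80665 = 3010.6 m/s.
Using Δv = v_e ln(m₀/m_f): m₀/m_f = exp(Δv / v_e) = exp(3050 / 3010.6) = exp(1.0131) = 2.7541.
m₀ = m_f × 2.7541 = 101,000 × 2.7541 = 278,164 kg.

initial mass ≈ 278000 kg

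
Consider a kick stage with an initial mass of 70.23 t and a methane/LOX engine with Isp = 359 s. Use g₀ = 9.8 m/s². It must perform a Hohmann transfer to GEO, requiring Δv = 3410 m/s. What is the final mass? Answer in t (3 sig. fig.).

final mass ≈ 26.6 t

v_e = Isp · g₀ = 359 × 9.8 = 3518.2 m/s.
m₀/m_f = exp(Δv / v_e) = exp(3410 / 3518.2) = exp(0.9692) = 2.6360.
m_f = m₀ / 2.6360 = 70.23 / 2.6360 = 26.6426 t.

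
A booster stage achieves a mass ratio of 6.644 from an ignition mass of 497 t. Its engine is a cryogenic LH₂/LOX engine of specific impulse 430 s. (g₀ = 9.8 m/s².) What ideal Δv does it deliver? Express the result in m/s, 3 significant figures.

v_e = Isp · g₀ = 430 × 9.8 = 4214.0 m/s.
Δv = v_e · ln(6.644) = 4214.0 × 1.8937 ≈ 7980.1 m/s.

Δv ≈ 7980 m/s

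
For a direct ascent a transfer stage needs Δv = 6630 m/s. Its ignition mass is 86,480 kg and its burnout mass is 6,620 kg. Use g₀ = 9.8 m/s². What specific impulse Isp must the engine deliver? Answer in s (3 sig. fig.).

Isp ≈ 263 s

ln(m₀/m_f) = ln(86480/6620) = ln(13.06) = 2.5698.
By the Tsiolkovsky rocket equation, v_e = Δv / ln(m₀/m_f) = 6630 / 2.5698 = 2579.9 m/s.
Isp = v_e / g₀ = 2579.9 / 9.8 = 263.3 s.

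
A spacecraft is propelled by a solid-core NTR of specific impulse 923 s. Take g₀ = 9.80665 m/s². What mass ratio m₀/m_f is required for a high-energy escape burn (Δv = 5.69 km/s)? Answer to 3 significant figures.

mass ratio ≈ 1.88

v_e = Isp · g₀ = 923 × 9.80665 = 9051.5 m/s.
m₀/m_f = exp(Δv / v_e) = exp(5690 / 9051.5) = exp(0.6286) = 1.8750.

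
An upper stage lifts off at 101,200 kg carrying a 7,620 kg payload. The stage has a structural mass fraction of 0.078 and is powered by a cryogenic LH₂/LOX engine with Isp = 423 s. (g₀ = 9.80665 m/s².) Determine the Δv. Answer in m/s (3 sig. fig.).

Δv ≈ 7940 m/s

Stage wet mass = m₀ − payload = 101,200 − 7,620 = 93,580 kg.
Stage dry mass = ε × stage wet mass = 0.078 × 93,580 = 7,299.24 kg.
Burnout mass m_f = stage dry + payload = 7,299.24 + 7,620 = 14,919.24 kg.
v_e = Isp · g₀ = 423 × 9.80665 = 4148.2 m/s.
Δv = v_e · ln(101,200/14,919.24) = 4148.2 × ln(6.783) = 4148.2 × 1.9144 ≈ 7942 m/s.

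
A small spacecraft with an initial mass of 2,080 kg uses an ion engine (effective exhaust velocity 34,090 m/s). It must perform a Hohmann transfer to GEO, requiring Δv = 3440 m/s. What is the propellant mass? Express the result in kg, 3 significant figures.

propellant mass ≈ 200 kg

m₀/m_f = exp(Δv / v_e) = exp(3440 / 34090.0) = exp(0.1009) = 1.1062.
m_f = 2,080 / 1.1062 = 1,880.31 kg, so propellant = m₀ − m_f = 2,080 − 1,880.31 = 199.69 kg.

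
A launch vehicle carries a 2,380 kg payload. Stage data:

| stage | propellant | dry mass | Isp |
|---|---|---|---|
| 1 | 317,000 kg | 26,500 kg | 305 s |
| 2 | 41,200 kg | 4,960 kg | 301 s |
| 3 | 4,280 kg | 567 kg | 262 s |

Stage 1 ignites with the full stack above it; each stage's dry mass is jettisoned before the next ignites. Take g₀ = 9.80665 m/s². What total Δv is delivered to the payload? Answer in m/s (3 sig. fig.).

Ignition mass of stage 1 = 317,000+26,500 + 41,200+4,960 + 4,280+567 + 2,380 = 396,887 kg.
Stage 1: m₀ = 396,887 kg, m_f = 396,887 − 317,000 = 79,887 kg; Δv = 305×9.80665×ln(4.968) = 2991.0×1.6030 ≈ 4795 m/s.
Stage 2: m₀ = 53,387 kg, m_f = 53,387 − 41,200 = 12,187 kg; Δv = 301×9.80665×ln(4.381) = 2951.8×1.4772 ≈ 4360 m/s.
Stage 3: m₀ = 7,227 kg, m_f = 7,227 − 4,280 = 2,947 kg; Δv = 262×9.80665×ln(2.452) = 2569.3×0.8970 ≈ 2305 m/s.
Total Δv = 4795 + 4360 + 2305 = 11460 m/s.

Δv ≈ 11500 m/s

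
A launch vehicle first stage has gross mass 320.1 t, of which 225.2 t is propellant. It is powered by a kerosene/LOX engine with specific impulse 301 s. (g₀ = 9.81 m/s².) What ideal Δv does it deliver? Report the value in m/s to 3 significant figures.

Δv ≈ 3590 m/s

v_e = Isp · g₀ = 301 × 9.81 = 2952.8 m/s.
m_f = m₀ − m_prop = 320.1 − 225.2 = 94.9 t.
From the ideal rocket equation, Δv = v_e · ln(m₀/m_f) = 2952.8 × ln(3.373) = 2952.8 × 1.2158 ≈ 3590.1 m/s.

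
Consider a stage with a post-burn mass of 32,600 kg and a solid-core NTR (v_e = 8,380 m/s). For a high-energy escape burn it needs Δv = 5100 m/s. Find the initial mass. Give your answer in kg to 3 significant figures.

m₀/m_f = exp(Δv / v_e) = exp(5100 / 8380.0) = exp(0.6086) = 1.8378.
m₀ = m_f × 1.8378 = 32,600 × 1.8378 = 59,912.3 kg.

initial mass ≈ 59900 kg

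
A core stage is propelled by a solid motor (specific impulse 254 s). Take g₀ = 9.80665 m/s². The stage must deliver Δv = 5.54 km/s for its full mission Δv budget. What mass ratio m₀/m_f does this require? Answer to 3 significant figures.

mass ratio ≈ 9.25

v_e = Isp · g₀ = 254 × 9.80665 = 2490.9 m/s.
m₀/m_f = exp(Δv / v_e) = exp(5540 / 2490.9) = exp(2.2241) = 9.2452.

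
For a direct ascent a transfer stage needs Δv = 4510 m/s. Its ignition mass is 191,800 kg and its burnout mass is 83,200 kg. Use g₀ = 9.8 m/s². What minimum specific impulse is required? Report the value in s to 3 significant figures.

ln(m₀/m_f) = ln(191800/83200) = ln(2.305) = 0.8352.
By the Tsiolkovsky rocket equation, v_e = Δv / ln(m₀/m_f) = 4510 / 0.8352 = 5399.9 m/s.
Isp = v_e / g₀ = 5399.9 / 9.8 = 551.0 s.

Isp ≈ 551 s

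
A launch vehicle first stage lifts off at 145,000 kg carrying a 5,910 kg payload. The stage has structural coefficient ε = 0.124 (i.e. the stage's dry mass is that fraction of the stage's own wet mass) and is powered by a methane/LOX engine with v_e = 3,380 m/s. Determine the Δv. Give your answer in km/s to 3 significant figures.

Stage wet mass = m₀ − payload = 145,000 − 5,910 = 139,090 kg.
Stage dry mass = ε × stage wet mass = 0.124 × 139,090 = 17,247.2 kg.
Burnout mass m_f = stage dry + payload = 17,247.2 + 5,910 = 23,157.2 kg.
Using Δv = v_e ln(m₀/m_f): Δv = v_e · ln(145,000/23,157.2) = 3380.0 × ln(6.262) = 3380.0 × 1.8344 ≈ 6200 m/s.

Δv ≈ 6.20 km/s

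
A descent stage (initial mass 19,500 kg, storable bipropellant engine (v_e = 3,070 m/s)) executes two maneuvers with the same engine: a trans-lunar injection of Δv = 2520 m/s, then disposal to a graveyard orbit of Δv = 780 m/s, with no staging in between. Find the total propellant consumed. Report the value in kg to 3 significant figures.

total propellant consumed ≈ 12800 kg

After the first burn: m = 19500 × exp(−2520/3070.0) = 19500 × 0.44006 = 8,581.17 kg.
After the second burn: m = 8,581.17 × exp(−780/3070.0) = 8,581.17 × 0.77564 = 6,655.9 kg.
Total propellant = m₀ − m_final = 19500 − 6,655.9 = 12,844.1 kg.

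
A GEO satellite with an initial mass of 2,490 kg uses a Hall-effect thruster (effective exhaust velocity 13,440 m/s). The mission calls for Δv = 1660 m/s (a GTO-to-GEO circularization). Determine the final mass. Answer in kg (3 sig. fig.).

m₀/m_f = exp(Δv / v_e) = exp(1660 / 13440.0) = exp(0.1235) = 1.1315.
m_f = m₀ / 1.1315 = 2,490 / 1.1315 = 2,200.62 kg.

final mass ≈ 2200 kg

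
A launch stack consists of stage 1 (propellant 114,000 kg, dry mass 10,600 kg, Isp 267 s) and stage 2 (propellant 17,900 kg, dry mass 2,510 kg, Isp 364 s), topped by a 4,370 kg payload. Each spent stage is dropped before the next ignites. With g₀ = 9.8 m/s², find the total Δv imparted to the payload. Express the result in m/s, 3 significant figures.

Ignition mass of stage 1 = 114,000+10,600 + 17,900+2,510 + 4,370 = 149,380 kg.
Stage 1: m₀ = 149,380 kg, m_f = 149,380 − 114,000 = 35,380 kg; Δv = 267×9.8×ln(4.222) = 2616.6×1.4403 ≈ 3769 m/s.
Stage 2: m₀ = 24,780 kg, m_f = 24,780 − 17,900 = 6,880 kg; Δv = 364×9.8×ln(3.602) = 3567.2×1.2814 ≈ 4571 m/s.
Total Δv = 3769 + 4571 = 8340 m/s.

Δv ≈ 8340 m/s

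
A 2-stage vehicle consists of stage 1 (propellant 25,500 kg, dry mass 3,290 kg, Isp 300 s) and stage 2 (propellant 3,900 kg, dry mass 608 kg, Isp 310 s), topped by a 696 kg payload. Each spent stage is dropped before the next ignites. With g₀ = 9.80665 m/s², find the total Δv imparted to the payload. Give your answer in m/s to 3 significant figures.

Ignition mass of stage 1 = 25,500+3,290 + 3,900+608 + 696 = 33,994 kg.
Stage 1: m₀ = 33,994 kg, m_f = 33,994 − 25,500 = 8,494 kg; Δv = 300×9.80665×ln(4.002) = 2942.0×1.3868 ≈ 4080 m/s.
Stage 2: m₀ = 5,204 kg, m_f = 5,204 − 3,900 = 1,304 kg; Δv = 310×9.80665×ln(3.991) = 3040.1×1.3840 ≈ 4207 m/s.
Total Δv = 4080 + 4207 = 8287 m/s.

Δv ≈ 8290 m/s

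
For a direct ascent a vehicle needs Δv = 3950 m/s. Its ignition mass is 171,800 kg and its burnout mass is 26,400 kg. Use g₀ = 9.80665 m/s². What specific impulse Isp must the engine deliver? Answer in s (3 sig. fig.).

Isp ≈ 215 s

ln(m₀/m_f) = ln(171800/26400) = ln(6.508) = 1.8730.
Rocket equation: v_e = Δv / ln(m₀/m_f) = 3950 / 1.8730 = 2109.0 m/s.
Isp = v_e / g₀ = 2109.0 / 9.80665 = 215.1 s.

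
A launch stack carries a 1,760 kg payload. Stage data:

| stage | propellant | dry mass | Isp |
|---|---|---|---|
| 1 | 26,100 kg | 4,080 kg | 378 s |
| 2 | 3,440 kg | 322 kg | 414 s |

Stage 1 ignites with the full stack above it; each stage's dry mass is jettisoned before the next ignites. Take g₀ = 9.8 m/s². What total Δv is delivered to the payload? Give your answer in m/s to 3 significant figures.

Δv ≈ 8820 m/s

Ignition mass of stage 1 = 26,100+4,080 + 3,440+322 + 1,760 = 35,702 kg.
Stage 1: m₀ = 35,702 kg, m_f = 35,702 − 26,100 = 9,602 kg; Δv = 378×9.8×ln(3.718) = 3704.4×1.3132 ≈ 4865 m/s.
Stage 2: m₀ = 5,522 kg, m_f = 5,522 − 3,440 = 2,082 kg; Δv = 414×9.8×ln(2.652) = 4057.2×0.9754 ≈ 3957 m/s.
Total Δv = 4865 + 3957 = 8822 m/s.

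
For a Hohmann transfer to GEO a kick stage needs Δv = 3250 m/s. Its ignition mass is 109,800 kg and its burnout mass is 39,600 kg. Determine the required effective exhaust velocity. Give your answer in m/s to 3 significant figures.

ln(m₀/m_f) = ln(109800/39600) = ln(2.773) = 1.0198.
v_e = Δv / ln(m₀/m_f) = 3250 / 1.0198 = 3186.8 m/s.

v_e ≈ 3190 m/s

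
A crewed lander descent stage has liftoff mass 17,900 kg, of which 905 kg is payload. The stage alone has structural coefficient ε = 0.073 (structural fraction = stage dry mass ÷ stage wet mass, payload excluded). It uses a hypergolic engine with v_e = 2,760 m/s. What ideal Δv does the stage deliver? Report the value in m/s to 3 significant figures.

Stage wet mass = m₀ − payload = 17,900 − 905 = 16,995 kg.
Stage dry mass = ε × stage wet mass = 0.073 × 16,995 = 1,240.64 kg.
Burnout mass m_f = stage dry + payload = 1,240.64 + 905 = 2,145.64 kg.
By the Tsiolkovsky rocket equation, Δv = v_e · ln(17,900/2,145.64) = 2760.0 × ln(8.342) = 2760.0 × 2.1214 ≈ 5855 m/s.

Δv ≈ 5850 m/s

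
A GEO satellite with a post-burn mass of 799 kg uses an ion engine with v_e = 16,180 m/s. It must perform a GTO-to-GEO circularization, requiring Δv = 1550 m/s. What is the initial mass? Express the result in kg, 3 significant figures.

m₀/m_f = exp(Δv / v_e) = exp(1550 / 16180.0) = exp(0.0958) = 1.1005.
m₀ = m_f × 1.1005 = 799 × 1.1005 = 879.3 kg.

initial mass ≈ 879 kg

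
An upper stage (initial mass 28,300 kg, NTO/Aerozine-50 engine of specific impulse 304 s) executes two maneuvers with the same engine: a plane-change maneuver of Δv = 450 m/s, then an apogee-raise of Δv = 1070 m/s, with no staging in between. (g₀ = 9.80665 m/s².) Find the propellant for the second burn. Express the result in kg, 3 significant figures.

v_e = Isp · g₀ = 304 × 9.80665 = 2981.2 m/s.
After the first burn: m = 28300 × exp(−450/2981.2) = 28300 × 0.85990 = 24,335.2 kg.
After the second burn: m = 24,335.2 × exp(−1070/2981.2) = 24,335.2 × 0.69843 = 16,996.4 kg.
Second-burn propellant = 24,335.2 − 16,996.4 = 7,338.8 kg.

propellant for the second burn ≈ 7340 kg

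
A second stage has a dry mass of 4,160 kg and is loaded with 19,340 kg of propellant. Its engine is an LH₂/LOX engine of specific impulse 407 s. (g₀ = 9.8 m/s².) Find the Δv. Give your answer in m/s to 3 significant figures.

v_e = Isp · g₀ = 407 × 9.8 = 3988.6 m/s.
m₀ = m_dry + m_prop = 4,160 + 19,340 = 23,500 kg.
From the ideal rocket equation, Δv = v_e · ln(m₀/m_f) = 3988.6 × ln(5.649) = 3988.6 × 1.7315 ≈ 6906.2 m/s.

Δv ≈ 6910 m/s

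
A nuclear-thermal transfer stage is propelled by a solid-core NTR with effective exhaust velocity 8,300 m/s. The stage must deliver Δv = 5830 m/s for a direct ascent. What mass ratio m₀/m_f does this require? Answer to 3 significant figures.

mass ratio ≈ 2.02

By the Tsiolkovsky rocket equation, m₀/m_f = exp(Δv / v_e) = exp(5830 / 8300.0) = exp(0.7024) = 2.0186.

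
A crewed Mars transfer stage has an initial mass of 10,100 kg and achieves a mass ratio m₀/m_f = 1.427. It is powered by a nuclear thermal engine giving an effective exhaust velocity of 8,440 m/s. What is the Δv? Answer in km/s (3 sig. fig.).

Δv ≈ 3.00 km/s

Using Δv = v_e ln(m₀/m_f): Δv = v_e · ln(1.427) = 8440.0 × 0.3556 ≈ 3001.0 m/s.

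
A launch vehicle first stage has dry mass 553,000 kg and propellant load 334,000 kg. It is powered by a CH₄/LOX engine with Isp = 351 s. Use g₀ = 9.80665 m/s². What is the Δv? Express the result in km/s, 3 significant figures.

v_e = Isp · g₀ = 351 × 9.80665 = 3442.1 m/s.
m₀ = m_dry + m_prop = 553,000 + 334,000 = 887,000 kg.
Δv = v_e · ln(m₀/m_f) = 3442.1 × ln(1.604) = 3442.1 × 0.4725 ≈ 1626.4 m/s.

Δv ≈ 1.63 km/s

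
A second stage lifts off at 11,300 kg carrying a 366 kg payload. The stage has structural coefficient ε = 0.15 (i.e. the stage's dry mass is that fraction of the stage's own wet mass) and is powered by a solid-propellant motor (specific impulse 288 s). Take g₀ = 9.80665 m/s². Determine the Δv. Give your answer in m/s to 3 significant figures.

Δv ≈ 4880 m/s

Stage wet mass = m₀ − payload = 11,300 − 366 = 10,934 kg.
Stage dry mass = ε × stage wet mass = 0.15 × 10,934 = 1,640.1 kg.
Burnout mass m_f = stage dry + payload = 1,640.1 + 366 = 2,006.1 kg.
v_e = Isp · g₀ = 288 × 9.80665 = 2824.3 m/s.
By the Tsiolkovsky rocket equation, Δv = v_e · ln(11,300/2,006.1) = 2824.3 × ln(5.633) = 2824.3 × 1.7286 ≈ 4882 m/s.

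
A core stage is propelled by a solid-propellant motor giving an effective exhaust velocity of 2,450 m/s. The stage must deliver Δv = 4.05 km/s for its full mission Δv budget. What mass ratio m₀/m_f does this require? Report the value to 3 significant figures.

mass ratio ≈ 5.22

m₀/m_f = exp(Δv / v_e) = exp(4050 / 2450.0) = exp(1.6531) = 5.2229.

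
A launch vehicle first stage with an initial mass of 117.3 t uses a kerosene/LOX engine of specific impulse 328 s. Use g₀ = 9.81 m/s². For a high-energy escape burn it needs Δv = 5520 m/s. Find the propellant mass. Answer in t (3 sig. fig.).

v_e = Isp · g₀ = 328 × 9.81 = 3217.7 m/s.
m₀/m_f = exp(Δv / v_e) = exp(5520 / 3217.7) = exp(1.7155) = 5.5596.
m_f = 117.3 / 5.5596 = 21.0986 t, so propellant = m₀ − m_f = 117.3 − 21.0986 = 96.2014 t.

propellant mass ≈ 96.2 t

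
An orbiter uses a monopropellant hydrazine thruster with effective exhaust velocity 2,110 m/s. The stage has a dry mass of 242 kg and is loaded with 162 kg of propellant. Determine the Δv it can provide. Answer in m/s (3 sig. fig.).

m₀ = m_dry + m_prop = 242 + 162 = 404 kg.
Δv = v_e · ln(m₀/m_f) = 2110.0 × ln(1.669) = 2110.0 × 0.5125 ≈ 1081.3 m/s.

Δv ≈ 1080 m/s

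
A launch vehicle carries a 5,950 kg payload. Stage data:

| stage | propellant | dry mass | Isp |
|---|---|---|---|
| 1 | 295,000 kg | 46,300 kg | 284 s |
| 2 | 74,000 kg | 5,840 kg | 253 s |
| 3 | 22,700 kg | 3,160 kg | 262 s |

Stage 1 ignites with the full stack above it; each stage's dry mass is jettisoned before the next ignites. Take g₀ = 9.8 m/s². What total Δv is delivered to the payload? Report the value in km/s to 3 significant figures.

Ignition mass of stage 1 = 295,000+46,300 + 74,000+5,840 + 22,700+3,160 + 5,950 = 452,950 kg.
Stage 1: m₀ = 452,950 kg, m_f = 452,950 − 295,000 = 157,950 kg; Δv = 284×9.8×ln(2.868) = 2783.2×1.0535 ≈ 2932 m/s.
Stage 2: m₀ = 111,650 kg, m_f = 111,650 − 74,000 = 37,650 kg; Δv = 253×9.8×ln(2.965) = 2479.4×1.0870 ≈ 2695 m/s.
Stage 3: m₀ = 31,810 kg, m_f = 31,810 − 22,700 = 9,110 kg; Δv = 262×9.8×ln(3.492) = 2567.6×1.2504 ≈ 3211 m/s.
Total Δv = 2932 + 2695 + 3211 = 8838 m/s.

Δv ≈ 8.84 km/s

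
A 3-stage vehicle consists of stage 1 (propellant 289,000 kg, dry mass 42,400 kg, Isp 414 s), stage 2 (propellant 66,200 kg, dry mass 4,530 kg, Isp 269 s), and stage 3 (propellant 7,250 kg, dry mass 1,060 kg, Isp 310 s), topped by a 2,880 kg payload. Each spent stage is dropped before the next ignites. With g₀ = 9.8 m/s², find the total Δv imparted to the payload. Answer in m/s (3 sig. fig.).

Δv ≈ 12400 m/s

Ignition mass of stage 1 = 289,000+42,400 + 66,200+4,530 + 7,250+1,060 + 2,880 = 413,320 kg.
Stage 1: m₀ = 413,320 kg, m_f = 413,320 − 289,000 = 124,320 kg; Δv = 414×9.8×ln(3.325) = 4057.2×1.2014 ≈ 4874 m/s.
Stage 2: m₀ = 81,920 kg, m_f = 81,920 − 66,200 = 15,720 kg; Δv = 269×9.8×ln(5.211) = 2636.2×1.6508 ≈ 4352 m/s.
Stage 3: m₀ = 11,190 kg, m_f = 11,190 − 7,250 = 3,940 kg; Δv = 310×9.8×ln(2.84) = 3038.0×1.0438 ≈ 3171 m/s.
Total Δv = 4874 + 4352 + 3171 = 12397 m/s.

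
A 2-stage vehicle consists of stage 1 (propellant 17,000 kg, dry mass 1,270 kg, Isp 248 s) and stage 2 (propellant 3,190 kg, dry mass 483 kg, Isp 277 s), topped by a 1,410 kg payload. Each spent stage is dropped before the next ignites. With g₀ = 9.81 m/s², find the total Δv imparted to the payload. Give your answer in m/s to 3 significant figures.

Δv ≈ 5850 m/s

Ignition mass of stage 1 = 17,000+1,270 + 3,190+483 + 1,410 = 23,353 kg.
Stage 1: m₀ = 23,353 kg, m_f = 23,353 − 17,000 = 6,353 kg; Δv = 248×9.81×ln(3.676) = 2432.9×1.3018 ≈ 3167 m/s.
Stage 2: m₀ = 5,083 kg, m_f = 5,083 − 3,190 = 1,893 kg; Δv = 277×9.81×ln(2.685) = 2717.4×0.9877 ≈ 2684 m/s.
Total Δv = 3167 + 2684 = 5851 m/s.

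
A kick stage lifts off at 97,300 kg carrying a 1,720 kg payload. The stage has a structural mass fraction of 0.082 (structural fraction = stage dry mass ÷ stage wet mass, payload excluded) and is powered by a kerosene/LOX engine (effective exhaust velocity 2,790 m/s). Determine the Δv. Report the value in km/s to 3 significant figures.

Δv ≈ 6.47 km/s

Stage wet mass = m₀ − payload = 97,300 − 1,720 = 95,580 kg.
Stage dry mass = ε × stage wet mass = 0.082 × 95,580 = 7,837.56 kg.
Burnout mass m_f = stage dry + payload = 7,837.56 + 1,720 = 9,557.56 kg.
Δv = v_e · ln(97,300/9,557.56) = 2790.0 × ln(10.18) = 2790.0 × 2.3205 ≈ 6474 m/s.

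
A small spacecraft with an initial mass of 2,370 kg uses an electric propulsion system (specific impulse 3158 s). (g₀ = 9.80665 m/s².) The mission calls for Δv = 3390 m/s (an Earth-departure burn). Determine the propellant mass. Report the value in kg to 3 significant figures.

propellant mass ≈ 246 kg

v_e = Isp · g₀ = 3158 × 9.80665 = 30969.4 m/s.
m₀/m_f = exp(Δv / v_e) = exp(3390 / 30969.4) = exp(0.1095) = 1.1157.
m_f = 2,370 / 1.1157 = 2,124.23 kg, so propellant = m₀ − m_f = 2,370 − 2,124.23 = 245.77 kg.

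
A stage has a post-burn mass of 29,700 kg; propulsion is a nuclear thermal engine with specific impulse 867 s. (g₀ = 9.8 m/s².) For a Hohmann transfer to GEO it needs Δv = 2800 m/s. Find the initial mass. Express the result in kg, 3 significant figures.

v_e = Isp · g₀ = 867 × 9.8 = 8496.6 m/s.
By the Tsiolkovsky rocket equation, m₀/m_f = exp(Δv / v_e) = exp(2800 / 8496.6) = exp(0.3295) = 1.3903.
m₀ = m_f × 1.3903 = 29,700 × 1.3903 = 41,291.9 kg.

initial mass ≈ 41300 kg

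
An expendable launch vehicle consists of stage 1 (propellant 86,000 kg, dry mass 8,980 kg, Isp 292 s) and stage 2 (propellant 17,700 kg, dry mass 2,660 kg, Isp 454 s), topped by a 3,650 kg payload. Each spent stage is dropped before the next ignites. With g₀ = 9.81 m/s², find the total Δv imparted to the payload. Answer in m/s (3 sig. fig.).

Ignition mass of stage 1 = 86,000+8,980 + 17,700+2,660 + 3,650 = 118,990 kg.
Stage 1: m₀ = 118,990 kg, m_f = 118,990 − 86,000 = 32,990 kg; Δv = 292×9.81×ln(3.607) = 2864.5×1.2828 ≈ 3675 m/s.
Stage 2: m₀ = 24,010 kg, m_f = 24,010 − 17,700 = 6,310 kg; Δv = 454×9.81×ln(3.805) = 4453.7×1.3363 ≈ 5952 m/s.
Total Δv = 3675 + 5952 = 9627 m/s.

Δv ≈ 9630 m/s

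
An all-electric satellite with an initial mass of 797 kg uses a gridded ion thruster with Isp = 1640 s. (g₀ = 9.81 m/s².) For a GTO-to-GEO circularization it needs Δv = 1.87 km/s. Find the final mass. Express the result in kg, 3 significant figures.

final mass ≈ 710 kg

v_e = Isp · g₀ = 1640 × 9.81 = 16088.4 m/s.
m₀/m_f = exp(Δv / v_e) = exp(1870 / 16088.4) = exp(0.1162) = 1.1233.
m_f = m₀ / 1.1233 = 797 / 1.1233 = 709.517 kg.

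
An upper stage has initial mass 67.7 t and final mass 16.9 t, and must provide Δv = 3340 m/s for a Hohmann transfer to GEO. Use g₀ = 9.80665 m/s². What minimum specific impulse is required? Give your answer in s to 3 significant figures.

Isp ≈ 245 s

ln(m₀/m_f) = ln(67700/16900) = ln(4.006) = 1.3878.
Using Δv = v_e ln(m₀/m_f): v_e = Δv / ln(m₀/m_f) = 3340 / 1.3878 = 2406.7 m/s.
Isp = v_e / g₀ = 2406.7 / 9.80665 = 245.4 s.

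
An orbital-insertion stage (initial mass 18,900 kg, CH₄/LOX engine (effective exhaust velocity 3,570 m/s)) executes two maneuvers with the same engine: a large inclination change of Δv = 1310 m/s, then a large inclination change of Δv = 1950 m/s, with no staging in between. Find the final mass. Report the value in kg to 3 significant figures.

After the first burn: m = 18900 × exp(−1310/3570.0) = 18900 × 0.69285 = 13,094.9 kg.
After the second burn: m = 13,094.9 × exp(−1950/3570.0) = 13,094.9 × 0.57914 = 7,583.78 kg.

final mass ≈ 7580 kg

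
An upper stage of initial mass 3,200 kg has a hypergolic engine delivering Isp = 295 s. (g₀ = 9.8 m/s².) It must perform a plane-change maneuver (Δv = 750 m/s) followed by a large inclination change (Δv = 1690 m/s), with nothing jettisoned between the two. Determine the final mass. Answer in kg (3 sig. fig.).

final mass ≈ 1380 kg

v_e = Isp · g₀ = 295 × 9.8 = 2891.0 m/s.
After the first burn: m = 3200 × exp(−750/2891.0) = 3200 × 0.77149 = 2,468.77 kg.
After the second burn: m = 2,468.77 × exp(−1690/2891.0) = 2,468.77 × 0.55734 = 1,375.94 kg.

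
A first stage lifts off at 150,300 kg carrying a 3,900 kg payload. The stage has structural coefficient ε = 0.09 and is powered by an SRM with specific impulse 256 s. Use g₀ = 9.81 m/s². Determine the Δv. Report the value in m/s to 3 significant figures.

Δv ≈ 5460 m/s

Stage wet mass = m₀ − payload = 150,300 − 3,900 = 146,400 kg.
Stage dry mass = ε × stage wet mass = 0.09 × 146,400 = 13,176 kg.
Burnout mass m_f = stage dry + payload = 13,176 + 3,900 = 17,076 kg.
v_e = Isp · g₀ = 256 × 9.81 = 2511.4 m/s.
Δv = v_e · ln(150,300/17,076) = 2511.4 × ln(8.802) = 2511.4 × 2.1750 ≈ 5462 m/s.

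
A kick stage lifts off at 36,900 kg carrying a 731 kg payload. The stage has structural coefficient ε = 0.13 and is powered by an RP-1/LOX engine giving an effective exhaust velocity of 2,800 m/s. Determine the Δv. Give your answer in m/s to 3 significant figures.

Δv ≈ 5360 m/s

Stage wet mass = m₀ − payload = 36,900 − 731 = 36,169 kg.
Stage dry mass = ε × stage wet mass = 0.13 × 36,169 = 4,701.97 kg.
Burnout mass m_f = stage dry + payload = 4,701.97 + 731 = 5,432.97 kg.
Δv = v_e · ln(36,900/5,432.97) = 2800.0 × ln(6.792) = 2800.0 × 1.9157 ≈ 5364 m/s.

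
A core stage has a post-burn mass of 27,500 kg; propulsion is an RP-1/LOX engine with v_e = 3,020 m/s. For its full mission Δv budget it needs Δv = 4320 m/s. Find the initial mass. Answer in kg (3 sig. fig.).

initial mass ≈ 115000 kg

By the Tsiolkovsky rocket equation, m₀/m_f = exp(Δv / v_e) = exp(4320 / 3020.0) = exp(1.4305) = 4.1806.
m₀ = m_f × 4.1806 = 27,500 × 4.1806 = 114,967 kg.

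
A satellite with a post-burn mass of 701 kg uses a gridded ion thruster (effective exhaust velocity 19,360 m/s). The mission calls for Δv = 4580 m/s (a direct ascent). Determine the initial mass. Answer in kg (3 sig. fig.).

m₀/m_f = exp(Δv / v_e) = exp(4580 / 19360.0) = exp(0.2366) = 1.2669.
m₀ = m_f × 1.2669 = 701 × 1.2669 = 888.097 kg.

initial mass ≈ 888 kg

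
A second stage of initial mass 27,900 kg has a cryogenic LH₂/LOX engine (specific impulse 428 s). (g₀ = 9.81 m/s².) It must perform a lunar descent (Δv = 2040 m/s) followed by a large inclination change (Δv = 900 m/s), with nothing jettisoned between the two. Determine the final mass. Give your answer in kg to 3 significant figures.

v_e = Isp · g₀ = 428 × 9.81 = 4198.7 m/s.
After the first burn: m = 27900 × exp(−2040/4198.7) = 27900 × 0.61516 = 17,163 kg.
After the second burn: m = 17,163 × exp(−900/4198.7) = 17,163 × 0.80706 = 13,851.6 kg.

final mass ≈ 13900 kg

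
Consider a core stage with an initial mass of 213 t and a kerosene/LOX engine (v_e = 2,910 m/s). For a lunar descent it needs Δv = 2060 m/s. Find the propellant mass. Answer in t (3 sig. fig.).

propellant mass ≈ 108 t

Using Δv = v_e ln(m₀/m_f): m₀/m_f = exp(Δv / v_e) = exp(2060 / 2910.0) = exp(0.7079) = 2.0297.
m_f = 213 / 2.0297 = 104.942 t, so propellant = m₀ − m_f = 213 − 104.942 = 108.058 t.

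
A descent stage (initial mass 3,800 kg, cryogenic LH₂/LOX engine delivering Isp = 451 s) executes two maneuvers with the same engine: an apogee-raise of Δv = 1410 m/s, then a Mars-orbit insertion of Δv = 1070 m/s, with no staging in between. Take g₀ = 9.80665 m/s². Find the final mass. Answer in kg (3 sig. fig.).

v_e = Isp · g₀ = 451 × 9.80665 = 4422.8 m/s.
After the first burn: m = 3800 × exp(−1410/4422.8) = 3800 × 0.72702 = 2,762.68 kg.
After the second burn: m = 2,762.68 × exp(−1070/4422.8) = 2,762.68 × 0.78511 = 2,169.01 kg.

final mass ≈ 2170 kg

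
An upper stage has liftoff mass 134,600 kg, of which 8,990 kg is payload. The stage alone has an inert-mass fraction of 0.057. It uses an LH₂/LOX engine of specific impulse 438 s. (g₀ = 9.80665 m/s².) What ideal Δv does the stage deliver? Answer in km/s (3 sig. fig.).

Stage wet mass = m₀ − payload = 134,600 − 8,990 = 125,610 kg.
Stage dry mass = ε × stage wet mass = 0.057 × 125,610 = 7,159.77 kg.
Burnout mass m_f = stage dry + payload = 7,159.77 + 8,990 = 16,149.77 kg.
v_e = Isp · g₀ = 438 × 9.80665 = 4295.3 m/s.
Δv = v_e · ln(134,600/16,149.77) = 4295.3 × ln(8.334) = 4295.3 × 2.1204 ≈ 9108 m/s.

Δv ≈ 9.11 km/s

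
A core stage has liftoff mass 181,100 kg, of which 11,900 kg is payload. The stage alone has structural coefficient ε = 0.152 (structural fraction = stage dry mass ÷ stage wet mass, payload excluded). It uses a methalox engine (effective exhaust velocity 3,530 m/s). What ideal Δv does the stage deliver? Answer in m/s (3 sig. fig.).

Stage wet mass = m₀ − payload = 181,100 − 11,900 = 169,200 kg.
Stage dry mass = ε × stage wet mass = 0.152 × 169,200 = 25,718.4 kg.
Burnout mass m_f = stage dry + payload = 25,718.4 + 11,900 = 37,618.4 kg.
Δv = v_e · ln(181,100/37,618.4) = 3530.0 × ln(4.814) = 3530.0 × 1.5716 ≈ 5548 m/s.

Δv ≈ 5550 m/s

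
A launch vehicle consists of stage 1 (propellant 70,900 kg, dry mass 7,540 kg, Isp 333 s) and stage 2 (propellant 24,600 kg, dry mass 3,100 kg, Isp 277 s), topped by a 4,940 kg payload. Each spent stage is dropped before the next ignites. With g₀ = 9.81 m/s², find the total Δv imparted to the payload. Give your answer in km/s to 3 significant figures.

Δv ≈ 7.13 km/s

Ignition mass of stage 1 = 70,900+7,540 + 24,600+3,100 + 4,940 = 111,080 kg.
Stage 1: m₀ = 111,080 kg, m_f = 111,080 − 70,900 = 40,180 kg; Δv = 333×9.81×ln(2.765) = 3266.7×1.0169 ≈ 3322 m/s.
Stage 2: m₀ = 32,640 kg, m_f = 32,640 − 24,600 = 8,040 kg; Δv = 277×9.81×ln(4.06) = 2717.4×1.4011 ≈ 3807 m/s.
Total Δv = 3322 + 3807 = 7129 m/s.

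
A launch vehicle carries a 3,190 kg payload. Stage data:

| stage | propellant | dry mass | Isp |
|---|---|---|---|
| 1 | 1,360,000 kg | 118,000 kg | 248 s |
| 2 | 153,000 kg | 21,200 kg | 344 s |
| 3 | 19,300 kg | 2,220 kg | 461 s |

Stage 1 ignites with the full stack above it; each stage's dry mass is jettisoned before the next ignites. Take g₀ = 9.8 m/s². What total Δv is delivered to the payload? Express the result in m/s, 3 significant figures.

Ignition mass of stage 1 = 1,360,000+118,000 + 153,000+21,200 + 19,300+2,220 + 3,190 = 1,676,910 kg.
Stage 1: m₀ = 1,676,910 kg, m_f = 1,676,910 − 1,360,000 = 316,910 kg; Δv = 248×9.8×ln(5.291) = 2430.4×1.6661 ≈ 4049 m/s.
Stage 2: m₀ = 198,910 kg, m_f = 198,910 − 153,000 = 45,910 kg; Δv = 344×9.8×ln(4.333) = 3371.2×1.4662 ≈ 4943 m/s.
Stage 3: m₀ = 24,710 kg, m_f = 24,710 − 19,300 = 5,410 kg; Δv = 461×9.8×ln(4.567) = 4517.8×1.5190 ≈ 6862 m/s.
Total Δv = 4049 + 4943 + 6862 = 15854 m/s.

Δv ≈ 15900 m/s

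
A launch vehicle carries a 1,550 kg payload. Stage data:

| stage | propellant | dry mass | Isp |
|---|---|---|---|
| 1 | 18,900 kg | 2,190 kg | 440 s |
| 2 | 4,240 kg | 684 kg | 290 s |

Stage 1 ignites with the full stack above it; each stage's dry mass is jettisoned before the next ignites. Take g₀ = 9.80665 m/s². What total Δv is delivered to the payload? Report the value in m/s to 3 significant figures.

Ignition mass of stage 1 = 18,900+2,190 + 4,240+684 + 1,550 = 27,564 kg.
Stage 1: m₀ = 27,564 kg, m_f = 27,564 − 18,900 = 8,664 kg; Δv = 440×9.80665×ln(3.181) = 4314.9×1.1573 ≈ 4994 m/s.
Stage 2: m₀ = 6,474 kg, m_f = 6,474 − 4,240 = 2,234 kg; Δv = 290×9.80665×ln(2.898) = 2843.9×1.0640 ≈ 3026 m/s.
Total Δv = 4994 + 3026 = 8020 m/s.

Δv ≈ 8020 m/s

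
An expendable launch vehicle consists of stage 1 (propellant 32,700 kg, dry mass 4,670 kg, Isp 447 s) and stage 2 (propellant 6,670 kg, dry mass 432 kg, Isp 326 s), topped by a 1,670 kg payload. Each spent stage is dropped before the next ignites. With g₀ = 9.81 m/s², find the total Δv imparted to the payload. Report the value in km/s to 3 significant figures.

Δv ≈ 9.98 km/s

Ignition mass of stage 1 = 32,700+4,670 + 6,670+432 + 1,670 = 46,142 kg.
Stage 1: m₀ = 46,142 kg, m_f = 46,142 − 32,700 = 13,442 kg; Δv = 447×9.81×ln(3.433) = 4385.1×1.2333 ≈ 5408 m/s.
Stage 2: m₀ = 8,772 kg, m_f = 8,772 − 6,670 = 2,102 kg; Δv = 326×9.81×ln(4.173) = 3198.1×1.4287 ≈ 4569 m/s.
Total Δv = 5408 + 4569 = 9977 m/s.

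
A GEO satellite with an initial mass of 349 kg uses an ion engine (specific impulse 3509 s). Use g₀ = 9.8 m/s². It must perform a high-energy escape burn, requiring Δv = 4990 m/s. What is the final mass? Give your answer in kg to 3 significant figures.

v_e = Isp · g₀ = 3509 × 9.8 = 34388.2 m/s.
Rocket equation: m₀/m_f = exp(Δv / v_e) = exp(4990 / 34388.2) = exp(0.1451) = 1.1562.
m_f = m₀ / 1.1562 = 349 / 1.1562 = 301.851 kg.

final mass ≈ 302 kg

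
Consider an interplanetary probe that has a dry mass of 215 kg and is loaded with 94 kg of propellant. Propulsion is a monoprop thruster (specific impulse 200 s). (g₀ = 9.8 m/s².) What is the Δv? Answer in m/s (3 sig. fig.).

v_e = Isp · g₀ = 200 × 9.8 = 1960.0 m/s.
m₀ = m_dry + m_prop = 215 + 94 = 309 kg.
Rocket equation: Δv = v_e · ln(m₀/m_f) = 1960.0 × ln(1.437) = 1960.0 × 0.3627 ≈ 710.9 m/s.

Δv ≈ 711 m/s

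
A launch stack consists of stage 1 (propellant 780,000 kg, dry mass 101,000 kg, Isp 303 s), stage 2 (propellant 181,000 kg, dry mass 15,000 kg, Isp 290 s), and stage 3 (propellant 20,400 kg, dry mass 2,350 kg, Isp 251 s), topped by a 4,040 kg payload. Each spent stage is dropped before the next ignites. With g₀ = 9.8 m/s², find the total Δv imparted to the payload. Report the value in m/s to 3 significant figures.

Δv ≈ 11900 m/s

Ignition mass of stage 1 = 780,000+101,000 + 181,000+15,000 + 20,400+2,350 + 4,040 = 1,103,790 kg.
Stage 1: m₀ = 1,103,790 kg, m_f = 1,103,790 − 780,000 = 323,790 kg; Δv = 303×9.8×ln(3.409) = 2969.4×1.2264 ≈ 3642 m/s.
Stage 2: m₀ = 222,790 kg, m_f = 222,790 − 181,000 = 41,790 kg; Δv = 290×9.8×ln(5.331) = 2842.0×1.6736 ≈ 4756 m/s.
Stage 3: m₀ = 26,790 kg, m_f = 26,790 − 20,400 = 6,390 kg; Δv = 251×9.8×ln(4.192) = 2459.8×1.4333 ≈ 3526 m/s.
Total Δv = 3642 + 4756 + 3526 = 11924 m/s.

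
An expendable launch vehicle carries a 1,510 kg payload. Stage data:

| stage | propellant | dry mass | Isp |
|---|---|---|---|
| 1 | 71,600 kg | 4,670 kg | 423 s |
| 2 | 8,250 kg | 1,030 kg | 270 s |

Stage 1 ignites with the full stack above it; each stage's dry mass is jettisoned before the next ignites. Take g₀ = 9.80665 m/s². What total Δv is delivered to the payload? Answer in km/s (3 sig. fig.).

Ignition mass of stage 1 = 71,600+4,670 + 8,250+1,030 + 1,510 = 87,060 kg.
Stage 1: m₀ = 87,060 kg, m_f = 87,060 − 71,600 = 15,460 kg; Δv = 423×9.80665×ln(5.631) = 4148.2×1.7283 ≈ 7170 m/s.
Stage 2: m₀ = 10,790 kg, m_f = 10,790 − 8,250 = 2,540 kg; Δv = 270×9.80665×ln(4.248) = 2647.8×1.4465 ≈ 3830 m/s.
Total Δv = 7170 + 3830 = 11000 m/s.

Δv ≈ 11.0 km/s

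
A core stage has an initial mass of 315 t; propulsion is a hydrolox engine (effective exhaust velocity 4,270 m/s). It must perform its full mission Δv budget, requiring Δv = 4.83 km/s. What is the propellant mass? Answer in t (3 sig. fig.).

From the ideal rocket equation, m₀/m_f = exp(Δv / v_e) = exp(4830 / 4270.0) = exp(1.1311) = 3.0992.
m_f = 315 / 3.0992 = 101.639 t, so propellant = m₀ − m_f = 315 − 101.639 = 213.361 t.

propellant mass ≈ 213 t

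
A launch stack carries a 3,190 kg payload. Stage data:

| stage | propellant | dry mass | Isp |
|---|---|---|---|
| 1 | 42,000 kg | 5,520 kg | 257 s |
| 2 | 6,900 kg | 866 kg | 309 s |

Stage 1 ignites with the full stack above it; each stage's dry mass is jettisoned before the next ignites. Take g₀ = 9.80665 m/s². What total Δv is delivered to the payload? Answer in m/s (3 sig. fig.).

Ignition mass of stage 1 = 42,000+5,520 + 6,900+866 + 3,190 = 58,476 kg.
Stage 1: m₀ = 58,476 kg, m_f = 58,476 − 42,000 = 16,476 kg; Δv = 257×9.80665×ln(3.549) = 2520.3×1.2667 ≈ 3193 m/s.
Stage 2: m₀ = 10,956 kg, m_f = 10,956 − 6,900 = 4,056 kg; Δv = 309×9.80665×ln(2.701) = 3030.3×0.9937 ≈ 3011 m/s.
Total Δv = 3193 + 3011 = 6204 m/s.

Δv ≈ 6200 m/s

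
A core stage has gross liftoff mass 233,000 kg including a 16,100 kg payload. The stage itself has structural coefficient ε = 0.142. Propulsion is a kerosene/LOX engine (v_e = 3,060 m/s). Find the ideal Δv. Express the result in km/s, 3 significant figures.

Δv ≈ 4.91 km/s

Stage wet mass = m₀ − payload = 233,000 − 16,100 = 216,900 kg.
Stage dry mass = ε × stage wet mass = 0.142 × 216,900 = 30,799.8 kg.
Burnout mass m_f = stage dry + payload = 30,799.8 + 16,100 = 46,899.8 kg.
From the ideal rocket equation, Δv = v_e · ln(233,000/46,899.8) = 3060.0 × ln(4.968) = 3060.0 × 1.6030 ≈ 4905 m/s.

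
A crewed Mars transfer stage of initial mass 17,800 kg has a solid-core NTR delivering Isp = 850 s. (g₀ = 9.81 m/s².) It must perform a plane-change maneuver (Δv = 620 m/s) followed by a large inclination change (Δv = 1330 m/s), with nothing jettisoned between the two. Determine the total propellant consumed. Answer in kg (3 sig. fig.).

total propellant consumed ≈ 3710 kg

v_e = Isp · g₀ = 850 × 9.81 = 8338.5 m/s.
After the first burn: m = 17800 × exp(−620/8338.5) = 17800 × 0.92834 = 16,524.5 kg.
After the second burn: m = 16,524.5 × exp(−1330/8338.5) = 16,524.5 × 0.85257 = 14,088.3 kg.
Total propellant = m₀ − m_final = 17800 − 14,088.3 = 3,711.7 kg.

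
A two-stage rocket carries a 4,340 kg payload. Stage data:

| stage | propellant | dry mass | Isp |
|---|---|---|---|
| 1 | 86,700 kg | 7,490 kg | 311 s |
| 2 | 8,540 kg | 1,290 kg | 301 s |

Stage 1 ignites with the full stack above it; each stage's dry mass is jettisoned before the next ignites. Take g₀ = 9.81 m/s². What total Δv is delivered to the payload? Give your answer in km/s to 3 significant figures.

Ignition mass of stage 1 = 86,700+7,490 + 8,540+1,290 + 4,340 = 108,360 kg.
Stage 1: m₀ = 108,360 kg, m_f = 108,360 − 86,700 = 21,660 kg; Δv = 311×9.81×ln(5.003) = 3050.9×1.6100 ≈ 4912 m/s.
Stage 2: m₀ = 14,170 kg, m_f = 14,170 − 8,540 = 5,630 kg; Δv = 301×9.81×ln(2.517) = 2952.8×0.9230 ≈ 2725 m/s.
Total Δv = 4912 + 2725 = 7637 m/s.

Δv ≈ 7.64 km/s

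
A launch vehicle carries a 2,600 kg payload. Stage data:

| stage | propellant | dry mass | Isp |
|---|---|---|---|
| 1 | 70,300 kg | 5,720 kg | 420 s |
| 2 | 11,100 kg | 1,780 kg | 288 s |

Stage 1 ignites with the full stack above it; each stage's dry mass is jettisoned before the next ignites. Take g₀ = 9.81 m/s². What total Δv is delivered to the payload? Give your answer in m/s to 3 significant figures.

Δv ≈ 9590 m/s

Ignition mass of stage 1 = 70,300+5,720 + 11,100+1,780 + 2,600 = 91,500 kg.
Stage 1: m₀ = 91,500 kg, m_f = 91,500 − 70,300 = 21,200 kg; Δv = 420×9.81×ln(4.316) = 4120.2×1.4623 ≈ 6025 m/s.
Stage 2: m₀ = 15,480 kg, m_f = 15,480 − 11,100 = 4,380 kg; Δv = 288×9.81×ln(3.534) = 2825.3×1.2625 ≈ 3567 m/s.
Total Δv = 6025 + 3567 = 9592 m/s.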